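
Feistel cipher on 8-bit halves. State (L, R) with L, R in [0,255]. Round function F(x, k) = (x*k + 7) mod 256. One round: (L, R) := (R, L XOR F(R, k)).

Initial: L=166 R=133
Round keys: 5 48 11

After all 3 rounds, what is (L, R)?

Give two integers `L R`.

Answer: 162 251

Derivation:
Round 1 (k=5): L=133 R=6
Round 2 (k=48): L=6 R=162
Round 3 (k=11): L=162 R=251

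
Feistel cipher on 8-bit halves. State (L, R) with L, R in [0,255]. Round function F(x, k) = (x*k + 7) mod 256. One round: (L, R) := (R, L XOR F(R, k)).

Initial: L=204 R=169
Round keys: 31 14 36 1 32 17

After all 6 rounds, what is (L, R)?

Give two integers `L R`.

Round 1 (k=31): L=169 R=178
Round 2 (k=14): L=178 R=106
Round 3 (k=36): L=106 R=93
Round 4 (k=1): L=93 R=14
Round 5 (k=32): L=14 R=154
Round 6 (k=17): L=154 R=79

Answer: 154 79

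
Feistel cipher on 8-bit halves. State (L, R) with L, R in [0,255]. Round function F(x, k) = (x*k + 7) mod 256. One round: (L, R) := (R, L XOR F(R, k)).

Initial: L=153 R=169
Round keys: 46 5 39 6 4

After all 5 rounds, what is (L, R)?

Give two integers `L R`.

Round 1 (k=46): L=169 R=252
Round 2 (k=5): L=252 R=90
Round 3 (k=39): L=90 R=65
Round 4 (k=6): L=65 R=215
Round 5 (k=4): L=215 R=34

Answer: 215 34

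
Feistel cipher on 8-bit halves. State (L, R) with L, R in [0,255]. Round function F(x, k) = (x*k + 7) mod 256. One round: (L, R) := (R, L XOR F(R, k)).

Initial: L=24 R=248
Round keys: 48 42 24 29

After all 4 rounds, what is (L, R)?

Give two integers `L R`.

Round 1 (k=48): L=248 R=159
Round 2 (k=42): L=159 R=229
Round 3 (k=24): L=229 R=224
Round 4 (k=29): L=224 R=130

Answer: 224 130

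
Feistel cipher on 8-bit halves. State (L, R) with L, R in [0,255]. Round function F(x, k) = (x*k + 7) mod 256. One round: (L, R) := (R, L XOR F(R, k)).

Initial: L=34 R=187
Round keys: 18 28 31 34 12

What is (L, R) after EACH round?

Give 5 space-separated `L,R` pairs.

Answer: 187,15 15,16 16,248 248,231 231,35

Derivation:
Round 1 (k=18): L=187 R=15
Round 2 (k=28): L=15 R=16
Round 3 (k=31): L=16 R=248
Round 4 (k=34): L=248 R=231
Round 5 (k=12): L=231 R=35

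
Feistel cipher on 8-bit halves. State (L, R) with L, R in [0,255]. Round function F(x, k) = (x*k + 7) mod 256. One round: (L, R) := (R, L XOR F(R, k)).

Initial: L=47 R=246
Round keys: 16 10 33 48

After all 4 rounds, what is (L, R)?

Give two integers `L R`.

Round 1 (k=16): L=246 R=72
Round 2 (k=10): L=72 R=33
Round 3 (k=33): L=33 R=0
Round 4 (k=48): L=0 R=38

Answer: 0 38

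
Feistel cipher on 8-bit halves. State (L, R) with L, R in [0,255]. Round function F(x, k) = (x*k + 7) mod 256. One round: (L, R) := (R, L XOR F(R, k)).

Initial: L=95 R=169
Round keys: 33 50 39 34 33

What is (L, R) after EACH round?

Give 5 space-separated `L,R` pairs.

Round 1 (k=33): L=169 R=143
Round 2 (k=50): L=143 R=92
Round 3 (k=39): L=92 R=132
Round 4 (k=34): L=132 R=211
Round 5 (k=33): L=211 R=190

Answer: 169,143 143,92 92,132 132,211 211,190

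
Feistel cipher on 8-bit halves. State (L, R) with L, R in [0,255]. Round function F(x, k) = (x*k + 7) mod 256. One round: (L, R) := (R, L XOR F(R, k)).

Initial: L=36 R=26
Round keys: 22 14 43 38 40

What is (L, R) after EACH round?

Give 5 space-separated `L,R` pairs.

Answer: 26,103 103,179 179,127 127,82 82,168

Derivation:
Round 1 (k=22): L=26 R=103
Round 2 (k=14): L=103 R=179
Round 3 (k=43): L=179 R=127
Round 4 (k=38): L=127 R=82
Round 5 (k=40): L=82 R=168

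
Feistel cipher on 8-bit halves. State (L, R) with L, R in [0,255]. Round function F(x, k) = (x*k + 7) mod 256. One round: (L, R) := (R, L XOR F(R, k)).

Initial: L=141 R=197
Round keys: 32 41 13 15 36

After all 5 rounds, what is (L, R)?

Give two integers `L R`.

Round 1 (k=32): L=197 R=42
Round 2 (k=41): L=42 R=4
Round 3 (k=13): L=4 R=17
Round 4 (k=15): L=17 R=2
Round 5 (k=36): L=2 R=94

Answer: 2 94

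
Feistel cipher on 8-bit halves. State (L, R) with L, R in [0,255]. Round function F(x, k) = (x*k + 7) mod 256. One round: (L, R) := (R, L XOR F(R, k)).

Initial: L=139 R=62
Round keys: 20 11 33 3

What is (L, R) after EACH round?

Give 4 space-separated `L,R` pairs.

Round 1 (k=20): L=62 R=84
Round 2 (k=11): L=84 R=157
Round 3 (k=33): L=157 R=16
Round 4 (k=3): L=16 R=170

Answer: 62,84 84,157 157,16 16,170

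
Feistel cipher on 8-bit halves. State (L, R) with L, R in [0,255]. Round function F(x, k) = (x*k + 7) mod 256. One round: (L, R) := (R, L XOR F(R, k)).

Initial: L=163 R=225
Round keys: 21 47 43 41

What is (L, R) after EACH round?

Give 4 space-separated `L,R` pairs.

Round 1 (k=21): L=225 R=223
Round 2 (k=47): L=223 R=25
Round 3 (k=43): L=25 R=229
Round 4 (k=41): L=229 R=173

Answer: 225,223 223,25 25,229 229,173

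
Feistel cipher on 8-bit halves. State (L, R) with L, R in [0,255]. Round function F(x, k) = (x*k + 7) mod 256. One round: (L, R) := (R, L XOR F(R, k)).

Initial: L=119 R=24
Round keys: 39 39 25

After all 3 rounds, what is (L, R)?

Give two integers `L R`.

Round 1 (k=39): L=24 R=216
Round 2 (k=39): L=216 R=247
Round 3 (k=25): L=247 R=254

Answer: 247 254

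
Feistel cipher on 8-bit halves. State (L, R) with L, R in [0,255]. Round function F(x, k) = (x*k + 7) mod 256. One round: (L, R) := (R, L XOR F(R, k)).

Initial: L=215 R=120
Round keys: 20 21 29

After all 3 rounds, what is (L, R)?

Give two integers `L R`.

Answer: 15 10

Derivation:
Round 1 (k=20): L=120 R=176
Round 2 (k=21): L=176 R=15
Round 3 (k=29): L=15 R=10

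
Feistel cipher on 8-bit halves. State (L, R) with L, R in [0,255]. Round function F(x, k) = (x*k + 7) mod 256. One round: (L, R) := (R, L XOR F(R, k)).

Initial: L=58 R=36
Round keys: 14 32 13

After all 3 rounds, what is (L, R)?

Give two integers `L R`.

Round 1 (k=14): L=36 R=197
Round 2 (k=32): L=197 R=131
Round 3 (k=13): L=131 R=107

Answer: 131 107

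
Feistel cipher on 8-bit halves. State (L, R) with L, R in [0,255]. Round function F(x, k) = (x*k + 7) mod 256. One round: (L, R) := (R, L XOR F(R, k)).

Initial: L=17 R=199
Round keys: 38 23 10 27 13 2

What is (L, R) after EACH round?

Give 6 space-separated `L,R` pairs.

Answer: 199,128 128,64 64,7 7,132 132,188 188,251

Derivation:
Round 1 (k=38): L=199 R=128
Round 2 (k=23): L=128 R=64
Round 3 (k=10): L=64 R=7
Round 4 (k=27): L=7 R=132
Round 5 (k=13): L=132 R=188
Round 6 (k=2): L=188 R=251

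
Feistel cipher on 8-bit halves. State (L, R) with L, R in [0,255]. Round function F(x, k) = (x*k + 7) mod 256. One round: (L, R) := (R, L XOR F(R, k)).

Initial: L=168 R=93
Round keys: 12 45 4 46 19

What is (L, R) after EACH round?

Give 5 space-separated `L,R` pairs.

Answer: 93,203 203,235 235,120 120,124 124,67

Derivation:
Round 1 (k=12): L=93 R=203
Round 2 (k=45): L=203 R=235
Round 3 (k=4): L=235 R=120
Round 4 (k=46): L=120 R=124
Round 5 (k=19): L=124 R=67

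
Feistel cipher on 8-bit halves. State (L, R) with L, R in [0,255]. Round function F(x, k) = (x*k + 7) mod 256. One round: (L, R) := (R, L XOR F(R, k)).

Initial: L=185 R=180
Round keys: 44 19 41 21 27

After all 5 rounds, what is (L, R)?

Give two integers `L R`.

Answer: 108 17

Derivation:
Round 1 (k=44): L=180 R=78
Round 2 (k=19): L=78 R=101
Round 3 (k=41): L=101 R=122
Round 4 (k=21): L=122 R=108
Round 5 (k=27): L=108 R=17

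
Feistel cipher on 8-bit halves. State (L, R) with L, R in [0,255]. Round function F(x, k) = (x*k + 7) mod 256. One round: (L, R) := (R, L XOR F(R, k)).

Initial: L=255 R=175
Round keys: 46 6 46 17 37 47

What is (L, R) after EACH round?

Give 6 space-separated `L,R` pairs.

Answer: 175,134 134,132 132,57 57,84 84,18 18,1

Derivation:
Round 1 (k=46): L=175 R=134
Round 2 (k=6): L=134 R=132
Round 3 (k=46): L=132 R=57
Round 4 (k=17): L=57 R=84
Round 5 (k=37): L=84 R=18
Round 6 (k=47): L=18 R=1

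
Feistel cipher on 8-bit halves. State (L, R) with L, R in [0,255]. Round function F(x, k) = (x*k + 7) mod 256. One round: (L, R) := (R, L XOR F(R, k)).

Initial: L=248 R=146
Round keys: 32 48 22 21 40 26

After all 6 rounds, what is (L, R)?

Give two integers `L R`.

Round 1 (k=32): L=146 R=191
Round 2 (k=48): L=191 R=69
Round 3 (k=22): L=69 R=74
Round 4 (k=21): L=74 R=92
Round 5 (k=40): L=92 R=45
Round 6 (k=26): L=45 R=197

Answer: 45 197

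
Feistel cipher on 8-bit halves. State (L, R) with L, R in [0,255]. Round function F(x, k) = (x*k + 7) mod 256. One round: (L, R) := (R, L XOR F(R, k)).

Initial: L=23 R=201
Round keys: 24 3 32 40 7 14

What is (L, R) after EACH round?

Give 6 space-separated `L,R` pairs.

Round 1 (k=24): L=201 R=200
Round 2 (k=3): L=200 R=150
Round 3 (k=32): L=150 R=15
Round 4 (k=40): L=15 R=201
Round 5 (k=7): L=201 R=137
Round 6 (k=14): L=137 R=76

Answer: 201,200 200,150 150,15 15,201 201,137 137,76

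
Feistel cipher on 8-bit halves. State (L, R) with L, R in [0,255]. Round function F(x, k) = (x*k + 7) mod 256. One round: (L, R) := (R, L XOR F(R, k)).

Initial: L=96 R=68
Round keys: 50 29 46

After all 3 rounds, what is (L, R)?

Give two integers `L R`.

Round 1 (k=50): L=68 R=47
Round 2 (k=29): L=47 R=30
Round 3 (k=46): L=30 R=68

Answer: 30 68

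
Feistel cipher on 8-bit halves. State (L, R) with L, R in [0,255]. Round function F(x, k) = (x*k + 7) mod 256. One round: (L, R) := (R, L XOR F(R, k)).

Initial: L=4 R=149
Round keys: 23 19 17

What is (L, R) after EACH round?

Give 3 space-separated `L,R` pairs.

Round 1 (k=23): L=149 R=110
Round 2 (k=19): L=110 R=164
Round 3 (k=17): L=164 R=133

Answer: 149,110 110,164 164,133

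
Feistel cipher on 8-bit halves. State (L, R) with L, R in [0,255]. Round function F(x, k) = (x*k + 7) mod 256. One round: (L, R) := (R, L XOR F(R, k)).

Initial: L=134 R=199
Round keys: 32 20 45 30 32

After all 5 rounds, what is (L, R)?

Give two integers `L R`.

Answer: 255 181

Derivation:
Round 1 (k=32): L=199 R=97
Round 2 (k=20): L=97 R=92
Round 3 (k=45): L=92 R=82
Round 4 (k=30): L=82 R=255
Round 5 (k=32): L=255 R=181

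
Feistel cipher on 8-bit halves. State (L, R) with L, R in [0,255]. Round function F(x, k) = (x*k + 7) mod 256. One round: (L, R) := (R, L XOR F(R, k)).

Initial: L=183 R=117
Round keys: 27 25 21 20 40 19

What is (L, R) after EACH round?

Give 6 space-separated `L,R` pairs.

Round 1 (k=27): L=117 R=233
Round 2 (k=25): L=233 R=189
Round 3 (k=21): L=189 R=97
Round 4 (k=20): L=97 R=38
Round 5 (k=40): L=38 R=150
Round 6 (k=19): L=150 R=15

Answer: 117,233 233,189 189,97 97,38 38,150 150,15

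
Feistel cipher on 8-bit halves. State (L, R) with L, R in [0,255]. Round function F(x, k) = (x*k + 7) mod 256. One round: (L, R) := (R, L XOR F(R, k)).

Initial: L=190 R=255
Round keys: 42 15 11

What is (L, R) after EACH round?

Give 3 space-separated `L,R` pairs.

Answer: 255,99 99,43 43,131

Derivation:
Round 1 (k=42): L=255 R=99
Round 2 (k=15): L=99 R=43
Round 3 (k=11): L=43 R=131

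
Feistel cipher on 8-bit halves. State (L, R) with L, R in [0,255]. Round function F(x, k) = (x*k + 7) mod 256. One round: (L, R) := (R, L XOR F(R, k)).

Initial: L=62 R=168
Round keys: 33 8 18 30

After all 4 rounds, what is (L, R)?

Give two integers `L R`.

Answer: 84 248

Derivation:
Round 1 (k=33): L=168 R=145
Round 2 (k=8): L=145 R=39
Round 3 (k=18): L=39 R=84
Round 4 (k=30): L=84 R=248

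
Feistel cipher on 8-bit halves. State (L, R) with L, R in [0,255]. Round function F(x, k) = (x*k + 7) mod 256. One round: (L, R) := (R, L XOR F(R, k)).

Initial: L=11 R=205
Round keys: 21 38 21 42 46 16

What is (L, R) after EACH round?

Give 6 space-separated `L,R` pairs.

Round 1 (k=21): L=205 R=211
Round 2 (k=38): L=211 R=148
Round 3 (k=21): L=148 R=248
Round 4 (k=42): L=248 R=35
Round 5 (k=46): L=35 R=169
Round 6 (k=16): L=169 R=180

Answer: 205,211 211,148 148,248 248,35 35,169 169,180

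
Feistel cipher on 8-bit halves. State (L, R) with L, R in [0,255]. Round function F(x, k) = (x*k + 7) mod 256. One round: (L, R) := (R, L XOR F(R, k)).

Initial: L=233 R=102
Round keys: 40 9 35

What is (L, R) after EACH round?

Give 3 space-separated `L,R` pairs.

Round 1 (k=40): L=102 R=30
Round 2 (k=9): L=30 R=115
Round 3 (k=35): L=115 R=222

Answer: 102,30 30,115 115,222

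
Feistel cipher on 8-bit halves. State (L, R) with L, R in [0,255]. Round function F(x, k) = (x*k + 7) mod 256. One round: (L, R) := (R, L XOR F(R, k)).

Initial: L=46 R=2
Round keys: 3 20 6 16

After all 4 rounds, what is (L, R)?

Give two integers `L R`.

Answer: 174 38

Derivation:
Round 1 (k=3): L=2 R=35
Round 2 (k=20): L=35 R=193
Round 3 (k=6): L=193 R=174
Round 4 (k=16): L=174 R=38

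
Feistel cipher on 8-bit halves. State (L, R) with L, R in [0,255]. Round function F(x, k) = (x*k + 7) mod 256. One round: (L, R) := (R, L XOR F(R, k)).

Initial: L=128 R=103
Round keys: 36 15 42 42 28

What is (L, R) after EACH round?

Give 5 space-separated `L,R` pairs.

Answer: 103,3 3,83 83,166 166,16 16,97

Derivation:
Round 1 (k=36): L=103 R=3
Round 2 (k=15): L=3 R=83
Round 3 (k=42): L=83 R=166
Round 4 (k=42): L=166 R=16
Round 5 (k=28): L=16 R=97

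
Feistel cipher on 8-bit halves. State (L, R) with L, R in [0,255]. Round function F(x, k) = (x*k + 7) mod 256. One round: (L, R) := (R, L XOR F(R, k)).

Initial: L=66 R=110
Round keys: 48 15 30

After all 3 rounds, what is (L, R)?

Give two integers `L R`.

Answer: 28 170

Derivation:
Round 1 (k=48): L=110 R=229
Round 2 (k=15): L=229 R=28
Round 3 (k=30): L=28 R=170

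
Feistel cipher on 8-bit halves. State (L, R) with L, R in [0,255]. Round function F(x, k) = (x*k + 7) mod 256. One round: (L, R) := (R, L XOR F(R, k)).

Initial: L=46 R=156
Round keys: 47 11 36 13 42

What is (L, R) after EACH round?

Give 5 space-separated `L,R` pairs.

Answer: 156,133 133,34 34,74 74,235 235,223

Derivation:
Round 1 (k=47): L=156 R=133
Round 2 (k=11): L=133 R=34
Round 3 (k=36): L=34 R=74
Round 4 (k=13): L=74 R=235
Round 5 (k=42): L=235 R=223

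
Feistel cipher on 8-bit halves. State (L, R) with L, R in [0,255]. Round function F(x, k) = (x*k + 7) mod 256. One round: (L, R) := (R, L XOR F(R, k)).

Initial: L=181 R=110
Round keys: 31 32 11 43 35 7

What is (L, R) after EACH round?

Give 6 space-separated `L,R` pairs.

Round 1 (k=31): L=110 R=236
Round 2 (k=32): L=236 R=233
Round 3 (k=11): L=233 R=230
Round 4 (k=43): L=230 R=64
Round 5 (k=35): L=64 R=33
Round 6 (k=7): L=33 R=174

Answer: 110,236 236,233 233,230 230,64 64,33 33,174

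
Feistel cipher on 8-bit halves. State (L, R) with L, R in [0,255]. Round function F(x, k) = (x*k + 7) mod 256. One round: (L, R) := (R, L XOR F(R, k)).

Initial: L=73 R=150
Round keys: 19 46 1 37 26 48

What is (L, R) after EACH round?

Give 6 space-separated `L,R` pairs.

Round 1 (k=19): L=150 R=96
Round 2 (k=46): L=96 R=209
Round 3 (k=1): L=209 R=184
Round 4 (k=37): L=184 R=78
Round 5 (k=26): L=78 R=75
Round 6 (k=48): L=75 R=89

Answer: 150,96 96,209 209,184 184,78 78,75 75,89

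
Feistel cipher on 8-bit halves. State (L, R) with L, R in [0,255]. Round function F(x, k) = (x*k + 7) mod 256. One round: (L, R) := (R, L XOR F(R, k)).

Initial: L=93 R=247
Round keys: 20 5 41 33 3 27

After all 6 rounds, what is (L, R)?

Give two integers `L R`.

Round 1 (k=20): L=247 R=14
Round 2 (k=5): L=14 R=186
Round 3 (k=41): L=186 R=223
Round 4 (k=33): L=223 R=124
Round 5 (k=3): L=124 R=164
Round 6 (k=27): L=164 R=47

Answer: 164 47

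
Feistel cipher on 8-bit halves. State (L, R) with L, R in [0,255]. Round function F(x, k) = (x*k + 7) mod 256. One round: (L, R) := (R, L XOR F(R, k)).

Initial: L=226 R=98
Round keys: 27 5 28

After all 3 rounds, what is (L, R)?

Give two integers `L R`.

Answer: 160 56

Derivation:
Round 1 (k=27): L=98 R=191
Round 2 (k=5): L=191 R=160
Round 3 (k=28): L=160 R=56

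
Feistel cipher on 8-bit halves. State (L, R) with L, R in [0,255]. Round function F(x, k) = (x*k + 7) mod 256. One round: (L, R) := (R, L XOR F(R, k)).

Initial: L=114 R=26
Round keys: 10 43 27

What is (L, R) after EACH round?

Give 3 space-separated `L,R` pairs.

Round 1 (k=10): L=26 R=121
Round 2 (k=43): L=121 R=64
Round 3 (k=27): L=64 R=190

Answer: 26,121 121,64 64,190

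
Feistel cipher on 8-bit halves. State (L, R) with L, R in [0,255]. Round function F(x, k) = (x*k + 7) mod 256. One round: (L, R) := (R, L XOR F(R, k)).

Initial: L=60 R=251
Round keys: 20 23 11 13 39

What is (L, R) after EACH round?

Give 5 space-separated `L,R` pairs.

Round 1 (k=20): L=251 R=159
Round 2 (k=23): L=159 R=171
Round 3 (k=11): L=171 R=255
Round 4 (k=13): L=255 R=81
Round 5 (k=39): L=81 R=161

Answer: 251,159 159,171 171,255 255,81 81,161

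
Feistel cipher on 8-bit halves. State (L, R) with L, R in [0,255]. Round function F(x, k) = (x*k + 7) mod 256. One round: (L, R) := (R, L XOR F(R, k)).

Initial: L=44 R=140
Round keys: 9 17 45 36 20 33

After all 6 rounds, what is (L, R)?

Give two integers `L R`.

Round 1 (k=9): L=140 R=223
Round 2 (k=17): L=223 R=90
Round 3 (k=45): L=90 R=6
Round 4 (k=36): L=6 R=133
Round 5 (k=20): L=133 R=109
Round 6 (k=33): L=109 R=145

Answer: 109 145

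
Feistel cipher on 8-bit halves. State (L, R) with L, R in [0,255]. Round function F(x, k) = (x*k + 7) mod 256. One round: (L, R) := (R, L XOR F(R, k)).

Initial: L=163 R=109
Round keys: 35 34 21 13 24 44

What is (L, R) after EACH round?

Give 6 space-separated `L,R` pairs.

Answer: 109,77 77,44 44,238 238,49 49,113 113,66

Derivation:
Round 1 (k=35): L=109 R=77
Round 2 (k=34): L=77 R=44
Round 3 (k=21): L=44 R=238
Round 4 (k=13): L=238 R=49
Round 5 (k=24): L=49 R=113
Round 6 (k=44): L=113 R=66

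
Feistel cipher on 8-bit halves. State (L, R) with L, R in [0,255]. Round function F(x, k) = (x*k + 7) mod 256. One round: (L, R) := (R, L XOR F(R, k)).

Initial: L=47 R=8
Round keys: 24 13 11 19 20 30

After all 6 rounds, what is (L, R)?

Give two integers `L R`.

Round 1 (k=24): L=8 R=232
Round 2 (k=13): L=232 R=199
Round 3 (k=11): L=199 R=124
Round 4 (k=19): L=124 R=252
Round 5 (k=20): L=252 R=203
Round 6 (k=30): L=203 R=45

Answer: 203 45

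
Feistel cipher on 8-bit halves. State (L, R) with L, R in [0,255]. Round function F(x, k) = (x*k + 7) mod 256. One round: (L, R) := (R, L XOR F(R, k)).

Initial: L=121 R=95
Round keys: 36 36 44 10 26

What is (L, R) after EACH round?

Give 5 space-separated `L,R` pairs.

Answer: 95,26 26,240 240,93 93,89 89,76

Derivation:
Round 1 (k=36): L=95 R=26
Round 2 (k=36): L=26 R=240
Round 3 (k=44): L=240 R=93
Round 4 (k=10): L=93 R=89
Round 5 (k=26): L=89 R=76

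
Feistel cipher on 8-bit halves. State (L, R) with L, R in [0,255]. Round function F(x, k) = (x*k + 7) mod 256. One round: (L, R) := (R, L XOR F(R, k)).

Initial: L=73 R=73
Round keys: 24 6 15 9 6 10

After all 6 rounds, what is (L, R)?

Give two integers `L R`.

Round 1 (k=24): L=73 R=150
Round 2 (k=6): L=150 R=194
Round 3 (k=15): L=194 R=243
Round 4 (k=9): L=243 R=80
Round 5 (k=6): L=80 R=20
Round 6 (k=10): L=20 R=159

Answer: 20 159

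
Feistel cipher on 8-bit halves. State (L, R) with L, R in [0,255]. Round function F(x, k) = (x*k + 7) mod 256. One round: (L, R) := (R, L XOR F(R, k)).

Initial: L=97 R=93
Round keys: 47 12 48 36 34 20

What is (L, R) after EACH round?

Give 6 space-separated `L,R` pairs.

Answer: 93,123 123,150 150,92 92,97 97,181 181,74

Derivation:
Round 1 (k=47): L=93 R=123
Round 2 (k=12): L=123 R=150
Round 3 (k=48): L=150 R=92
Round 4 (k=36): L=92 R=97
Round 5 (k=34): L=97 R=181
Round 6 (k=20): L=181 R=74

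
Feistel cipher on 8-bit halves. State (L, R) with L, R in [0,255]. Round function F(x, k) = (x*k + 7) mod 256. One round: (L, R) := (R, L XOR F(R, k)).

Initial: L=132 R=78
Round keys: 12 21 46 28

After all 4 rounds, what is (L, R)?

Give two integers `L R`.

Answer: 172 23

Derivation:
Round 1 (k=12): L=78 R=43
Round 2 (k=21): L=43 R=192
Round 3 (k=46): L=192 R=172
Round 4 (k=28): L=172 R=23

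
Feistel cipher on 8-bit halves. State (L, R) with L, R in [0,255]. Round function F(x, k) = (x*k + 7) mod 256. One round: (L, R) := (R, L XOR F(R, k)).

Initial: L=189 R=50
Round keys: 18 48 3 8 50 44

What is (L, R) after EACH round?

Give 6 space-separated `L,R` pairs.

Round 1 (k=18): L=50 R=54
Round 2 (k=48): L=54 R=21
Round 3 (k=3): L=21 R=112
Round 4 (k=8): L=112 R=146
Round 5 (k=50): L=146 R=251
Round 6 (k=44): L=251 R=185

Answer: 50,54 54,21 21,112 112,146 146,251 251,185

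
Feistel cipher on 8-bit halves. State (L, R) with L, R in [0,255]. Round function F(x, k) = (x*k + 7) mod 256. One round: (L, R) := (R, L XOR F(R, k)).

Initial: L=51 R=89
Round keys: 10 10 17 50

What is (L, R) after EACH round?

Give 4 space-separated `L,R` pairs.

Answer: 89,178 178,162 162,123 123,175

Derivation:
Round 1 (k=10): L=89 R=178
Round 2 (k=10): L=178 R=162
Round 3 (k=17): L=162 R=123
Round 4 (k=50): L=123 R=175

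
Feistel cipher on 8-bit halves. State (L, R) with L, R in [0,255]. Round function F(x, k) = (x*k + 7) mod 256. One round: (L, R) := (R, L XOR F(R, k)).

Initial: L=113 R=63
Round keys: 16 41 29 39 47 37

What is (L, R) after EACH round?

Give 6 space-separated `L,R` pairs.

Answer: 63,134 134,66 66,7 7,90 90,138 138,163

Derivation:
Round 1 (k=16): L=63 R=134
Round 2 (k=41): L=134 R=66
Round 3 (k=29): L=66 R=7
Round 4 (k=39): L=7 R=90
Round 5 (k=47): L=90 R=138
Round 6 (k=37): L=138 R=163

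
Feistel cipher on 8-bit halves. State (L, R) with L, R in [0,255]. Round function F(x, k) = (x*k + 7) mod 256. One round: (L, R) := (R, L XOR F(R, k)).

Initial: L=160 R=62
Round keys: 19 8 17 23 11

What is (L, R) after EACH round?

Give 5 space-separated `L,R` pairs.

Answer: 62,1 1,49 49,73 73,167 167,125

Derivation:
Round 1 (k=19): L=62 R=1
Round 2 (k=8): L=1 R=49
Round 3 (k=17): L=49 R=73
Round 4 (k=23): L=73 R=167
Round 5 (k=11): L=167 R=125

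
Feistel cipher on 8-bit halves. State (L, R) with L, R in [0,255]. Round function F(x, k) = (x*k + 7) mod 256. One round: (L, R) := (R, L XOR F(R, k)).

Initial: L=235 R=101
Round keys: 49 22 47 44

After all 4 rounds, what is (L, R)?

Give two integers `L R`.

Answer: 148 211

Derivation:
Round 1 (k=49): L=101 R=183
Round 2 (k=22): L=183 R=164
Round 3 (k=47): L=164 R=148
Round 4 (k=44): L=148 R=211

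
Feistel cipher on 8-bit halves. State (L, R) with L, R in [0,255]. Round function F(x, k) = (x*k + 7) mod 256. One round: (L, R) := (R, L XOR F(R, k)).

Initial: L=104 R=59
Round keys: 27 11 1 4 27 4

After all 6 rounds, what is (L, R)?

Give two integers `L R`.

Round 1 (k=27): L=59 R=40
Round 2 (k=11): L=40 R=132
Round 3 (k=1): L=132 R=163
Round 4 (k=4): L=163 R=23
Round 5 (k=27): L=23 R=215
Round 6 (k=4): L=215 R=116

Answer: 215 116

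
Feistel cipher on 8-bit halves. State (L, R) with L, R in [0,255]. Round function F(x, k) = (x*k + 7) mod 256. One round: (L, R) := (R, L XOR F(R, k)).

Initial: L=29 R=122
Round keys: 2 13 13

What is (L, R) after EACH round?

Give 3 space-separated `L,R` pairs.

Answer: 122,230 230,207 207,108

Derivation:
Round 1 (k=2): L=122 R=230
Round 2 (k=13): L=230 R=207
Round 3 (k=13): L=207 R=108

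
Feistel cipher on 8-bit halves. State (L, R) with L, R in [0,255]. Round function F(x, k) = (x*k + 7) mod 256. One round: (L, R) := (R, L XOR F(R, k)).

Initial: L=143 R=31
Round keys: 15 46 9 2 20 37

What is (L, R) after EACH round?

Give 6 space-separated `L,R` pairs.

Round 1 (k=15): L=31 R=87
Round 2 (k=46): L=87 R=182
Round 3 (k=9): L=182 R=58
Round 4 (k=2): L=58 R=205
Round 5 (k=20): L=205 R=49
Round 6 (k=37): L=49 R=209

Answer: 31,87 87,182 182,58 58,205 205,49 49,209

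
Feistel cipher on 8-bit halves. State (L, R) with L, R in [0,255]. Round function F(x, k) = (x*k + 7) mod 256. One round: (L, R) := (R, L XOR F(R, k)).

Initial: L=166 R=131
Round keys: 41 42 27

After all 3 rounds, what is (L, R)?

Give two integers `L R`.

Round 1 (k=41): L=131 R=164
Round 2 (k=42): L=164 R=108
Round 3 (k=27): L=108 R=207

Answer: 108 207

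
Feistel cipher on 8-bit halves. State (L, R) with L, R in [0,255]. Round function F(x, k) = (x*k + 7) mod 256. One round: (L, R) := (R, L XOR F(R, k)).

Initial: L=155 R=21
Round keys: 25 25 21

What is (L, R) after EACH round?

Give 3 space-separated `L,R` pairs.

Round 1 (k=25): L=21 R=143
Round 2 (k=25): L=143 R=235
Round 3 (k=21): L=235 R=193

Answer: 21,143 143,235 235,193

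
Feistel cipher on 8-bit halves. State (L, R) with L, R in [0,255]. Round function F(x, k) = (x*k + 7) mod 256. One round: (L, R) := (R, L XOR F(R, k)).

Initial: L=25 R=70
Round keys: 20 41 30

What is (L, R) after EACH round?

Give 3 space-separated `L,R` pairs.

Answer: 70,102 102,27 27,87

Derivation:
Round 1 (k=20): L=70 R=102
Round 2 (k=41): L=102 R=27
Round 3 (k=30): L=27 R=87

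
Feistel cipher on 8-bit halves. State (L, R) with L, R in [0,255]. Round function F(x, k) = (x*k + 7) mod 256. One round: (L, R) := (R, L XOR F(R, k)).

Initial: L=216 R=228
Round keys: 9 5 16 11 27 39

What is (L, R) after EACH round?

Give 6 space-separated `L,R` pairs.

Round 1 (k=9): L=228 R=211
Round 2 (k=5): L=211 R=194
Round 3 (k=16): L=194 R=244
Round 4 (k=11): L=244 R=65
Round 5 (k=27): L=65 R=22
Round 6 (k=39): L=22 R=32

Answer: 228,211 211,194 194,244 244,65 65,22 22,32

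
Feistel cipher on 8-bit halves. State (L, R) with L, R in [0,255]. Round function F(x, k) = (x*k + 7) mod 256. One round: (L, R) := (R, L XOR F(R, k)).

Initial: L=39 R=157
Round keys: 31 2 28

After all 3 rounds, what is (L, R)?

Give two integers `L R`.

Answer: 252 186

Derivation:
Round 1 (k=31): L=157 R=45
Round 2 (k=2): L=45 R=252
Round 3 (k=28): L=252 R=186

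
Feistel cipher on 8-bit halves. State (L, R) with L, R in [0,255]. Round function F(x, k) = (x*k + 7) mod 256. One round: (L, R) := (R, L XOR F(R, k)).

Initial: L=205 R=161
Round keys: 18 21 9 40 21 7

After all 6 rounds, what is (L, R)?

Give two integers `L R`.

Round 1 (k=18): L=161 R=148
Round 2 (k=21): L=148 R=138
Round 3 (k=9): L=138 R=117
Round 4 (k=40): L=117 R=197
Round 5 (k=21): L=197 R=69
Round 6 (k=7): L=69 R=47

Answer: 69 47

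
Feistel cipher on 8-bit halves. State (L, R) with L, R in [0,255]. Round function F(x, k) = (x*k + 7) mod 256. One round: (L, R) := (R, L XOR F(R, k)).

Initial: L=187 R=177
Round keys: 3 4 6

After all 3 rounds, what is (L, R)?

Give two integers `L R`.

Answer: 58 194

Derivation:
Round 1 (k=3): L=177 R=161
Round 2 (k=4): L=161 R=58
Round 3 (k=6): L=58 R=194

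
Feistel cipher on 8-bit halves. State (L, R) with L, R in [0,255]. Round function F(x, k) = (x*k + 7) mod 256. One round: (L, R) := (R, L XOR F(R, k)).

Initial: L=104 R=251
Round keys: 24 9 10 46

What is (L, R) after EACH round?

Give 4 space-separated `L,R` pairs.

Answer: 251,231 231,221 221,78 78,214

Derivation:
Round 1 (k=24): L=251 R=231
Round 2 (k=9): L=231 R=221
Round 3 (k=10): L=221 R=78
Round 4 (k=46): L=78 R=214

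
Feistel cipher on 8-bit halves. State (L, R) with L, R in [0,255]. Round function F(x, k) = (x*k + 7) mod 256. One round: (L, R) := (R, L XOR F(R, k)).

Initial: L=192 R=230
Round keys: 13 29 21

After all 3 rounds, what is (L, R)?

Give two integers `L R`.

Round 1 (k=13): L=230 R=117
Round 2 (k=29): L=117 R=174
Round 3 (k=21): L=174 R=56

Answer: 174 56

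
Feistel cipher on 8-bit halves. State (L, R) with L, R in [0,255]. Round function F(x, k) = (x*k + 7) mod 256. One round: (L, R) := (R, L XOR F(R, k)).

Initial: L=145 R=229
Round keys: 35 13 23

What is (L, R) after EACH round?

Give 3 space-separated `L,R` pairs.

Round 1 (k=35): L=229 R=199
Round 2 (k=13): L=199 R=199
Round 3 (k=23): L=199 R=47

Answer: 229,199 199,199 199,47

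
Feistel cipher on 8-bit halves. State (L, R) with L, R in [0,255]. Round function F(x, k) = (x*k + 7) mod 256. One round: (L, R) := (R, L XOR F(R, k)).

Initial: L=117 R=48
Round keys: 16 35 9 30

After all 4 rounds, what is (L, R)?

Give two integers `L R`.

Answer: 110 70

Derivation:
Round 1 (k=16): L=48 R=114
Round 2 (k=35): L=114 R=173
Round 3 (k=9): L=173 R=110
Round 4 (k=30): L=110 R=70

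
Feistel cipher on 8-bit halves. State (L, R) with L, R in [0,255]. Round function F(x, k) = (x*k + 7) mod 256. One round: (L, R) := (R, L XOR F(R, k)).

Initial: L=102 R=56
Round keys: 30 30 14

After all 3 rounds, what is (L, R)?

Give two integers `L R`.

Round 1 (k=30): L=56 R=241
Round 2 (k=30): L=241 R=125
Round 3 (k=14): L=125 R=44

Answer: 125 44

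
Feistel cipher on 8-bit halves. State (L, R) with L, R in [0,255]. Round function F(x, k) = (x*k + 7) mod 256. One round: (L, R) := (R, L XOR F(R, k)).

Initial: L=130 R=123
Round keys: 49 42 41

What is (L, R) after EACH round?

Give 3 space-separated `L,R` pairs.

Round 1 (k=49): L=123 R=16
Round 2 (k=42): L=16 R=220
Round 3 (k=41): L=220 R=83

Answer: 123,16 16,220 220,83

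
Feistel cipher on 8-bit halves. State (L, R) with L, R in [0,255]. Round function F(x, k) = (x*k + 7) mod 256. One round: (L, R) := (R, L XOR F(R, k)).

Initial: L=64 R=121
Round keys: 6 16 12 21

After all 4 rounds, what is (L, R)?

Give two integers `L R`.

Round 1 (k=6): L=121 R=157
Round 2 (k=16): L=157 R=174
Round 3 (k=12): L=174 R=178
Round 4 (k=21): L=178 R=15

Answer: 178 15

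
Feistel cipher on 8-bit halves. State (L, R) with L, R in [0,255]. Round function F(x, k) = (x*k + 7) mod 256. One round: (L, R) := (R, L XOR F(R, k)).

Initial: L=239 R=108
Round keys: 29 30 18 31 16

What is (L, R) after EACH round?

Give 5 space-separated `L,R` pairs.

Answer: 108,172 172,67 67,17 17,85 85,70

Derivation:
Round 1 (k=29): L=108 R=172
Round 2 (k=30): L=172 R=67
Round 3 (k=18): L=67 R=17
Round 4 (k=31): L=17 R=85
Round 5 (k=16): L=85 R=70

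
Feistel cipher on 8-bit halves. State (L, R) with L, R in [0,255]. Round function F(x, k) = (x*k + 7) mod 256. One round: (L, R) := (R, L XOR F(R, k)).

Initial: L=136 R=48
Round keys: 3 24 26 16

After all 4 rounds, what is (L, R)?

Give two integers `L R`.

Round 1 (k=3): L=48 R=31
Round 2 (k=24): L=31 R=223
Round 3 (k=26): L=223 R=178
Round 4 (k=16): L=178 R=248

Answer: 178 248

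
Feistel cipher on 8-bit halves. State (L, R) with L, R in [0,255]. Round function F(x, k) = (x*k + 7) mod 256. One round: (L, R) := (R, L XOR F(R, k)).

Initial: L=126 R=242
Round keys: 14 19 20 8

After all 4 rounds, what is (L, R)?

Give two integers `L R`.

Answer: 138 43

Derivation:
Round 1 (k=14): L=242 R=61
Round 2 (k=19): L=61 R=124
Round 3 (k=20): L=124 R=138
Round 4 (k=8): L=138 R=43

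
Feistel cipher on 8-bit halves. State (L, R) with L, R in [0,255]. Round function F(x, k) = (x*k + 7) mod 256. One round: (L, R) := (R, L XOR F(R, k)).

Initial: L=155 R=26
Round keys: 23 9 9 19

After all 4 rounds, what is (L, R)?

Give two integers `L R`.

Answer: 224 64

Derivation:
Round 1 (k=23): L=26 R=198
Round 2 (k=9): L=198 R=231
Round 3 (k=9): L=231 R=224
Round 4 (k=19): L=224 R=64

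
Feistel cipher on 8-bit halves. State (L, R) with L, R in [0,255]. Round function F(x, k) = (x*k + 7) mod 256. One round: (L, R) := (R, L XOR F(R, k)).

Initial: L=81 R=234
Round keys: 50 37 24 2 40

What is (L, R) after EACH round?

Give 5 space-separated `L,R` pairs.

Answer: 234,234 234,51 51,37 37,98 98,114

Derivation:
Round 1 (k=50): L=234 R=234
Round 2 (k=37): L=234 R=51
Round 3 (k=24): L=51 R=37
Round 4 (k=2): L=37 R=98
Round 5 (k=40): L=98 R=114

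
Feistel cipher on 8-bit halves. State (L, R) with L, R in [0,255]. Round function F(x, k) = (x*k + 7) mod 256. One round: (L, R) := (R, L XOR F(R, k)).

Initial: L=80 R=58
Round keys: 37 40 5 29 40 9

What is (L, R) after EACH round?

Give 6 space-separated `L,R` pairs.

Round 1 (k=37): L=58 R=57
Round 2 (k=40): L=57 R=213
Round 3 (k=5): L=213 R=9
Round 4 (k=29): L=9 R=217
Round 5 (k=40): L=217 R=230
Round 6 (k=9): L=230 R=196

Answer: 58,57 57,213 213,9 9,217 217,230 230,196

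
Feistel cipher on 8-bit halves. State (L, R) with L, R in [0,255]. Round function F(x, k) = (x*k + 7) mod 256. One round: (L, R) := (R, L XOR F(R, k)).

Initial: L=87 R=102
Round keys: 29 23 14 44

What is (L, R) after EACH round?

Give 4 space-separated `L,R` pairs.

Answer: 102,194 194,19 19,211 211,88

Derivation:
Round 1 (k=29): L=102 R=194
Round 2 (k=23): L=194 R=19
Round 3 (k=14): L=19 R=211
Round 4 (k=44): L=211 R=88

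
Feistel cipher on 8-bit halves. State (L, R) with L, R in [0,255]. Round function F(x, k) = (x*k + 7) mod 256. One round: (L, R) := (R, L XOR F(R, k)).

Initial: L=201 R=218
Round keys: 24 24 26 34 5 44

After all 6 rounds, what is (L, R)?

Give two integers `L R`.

Answer: 120 31

Derivation:
Round 1 (k=24): L=218 R=190
Round 2 (k=24): L=190 R=13
Round 3 (k=26): L=13 R=231
Round 4 (k=34): L=231 R=184
Round 5 (k=5): L=184 R=120
Round 6 (k=44): L=120 R=31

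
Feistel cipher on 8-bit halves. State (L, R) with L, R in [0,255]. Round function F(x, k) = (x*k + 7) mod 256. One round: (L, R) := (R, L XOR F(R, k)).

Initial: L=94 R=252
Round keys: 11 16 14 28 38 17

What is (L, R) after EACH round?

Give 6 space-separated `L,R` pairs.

Round 1 (k=11): L=252 R=133
Round 2 (k=16): L=133 R=171
Round 3 (k=14): L=171 R=228
Round 4 (k=28): L=228 R=92
Round 5 (k=38): L=92 R=75
Round 6 (k=17): L=75 R=94

Answer: 252,133 133,171 171,228 228,92 92,75 75,94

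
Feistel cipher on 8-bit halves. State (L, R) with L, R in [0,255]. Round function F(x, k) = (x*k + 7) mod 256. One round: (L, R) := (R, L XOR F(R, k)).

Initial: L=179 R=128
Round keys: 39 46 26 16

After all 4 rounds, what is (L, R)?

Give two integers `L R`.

Round 1 (k=39): L=128 R=52
Round 2 (k=46): L=52 R=223
Round 3 (k=26): L=223 R=153
Round 4 (k=16): L=153 R=72

Answer: 153 72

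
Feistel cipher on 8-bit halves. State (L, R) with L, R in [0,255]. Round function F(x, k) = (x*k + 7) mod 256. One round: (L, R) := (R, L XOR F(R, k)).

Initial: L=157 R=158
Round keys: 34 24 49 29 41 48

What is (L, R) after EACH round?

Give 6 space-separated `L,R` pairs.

Answer: 158,158 158,73 73,158 158,164 164,213 213,83

Derivation:
Round 1 (k=34): L=158 R=158
Round 2 (k=24): L=158 R=73
Round 3 (k=49): L=73 R=158
Round 4 (k=29): L=158 R=164
Round 5 (k=41): L=164 R=213
Round 6 (k=48): L=213 R=83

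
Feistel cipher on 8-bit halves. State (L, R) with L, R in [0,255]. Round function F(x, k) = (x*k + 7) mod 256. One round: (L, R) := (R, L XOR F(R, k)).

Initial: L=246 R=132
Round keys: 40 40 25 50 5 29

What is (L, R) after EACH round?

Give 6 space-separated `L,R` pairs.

Answer: 132,81 81,43 43,107 107,198 198,142 142,219

Derivation:
Round 1 (k=40): L=132 R=81
Round 2 (k=40): L=81 R=43
Round 3 (k=25): L=43 R=107
Round 4 (k=50): L=107 R=198
Round 5 (k=5): L=198 R=142
Round 6 (k=29): L=142 R=219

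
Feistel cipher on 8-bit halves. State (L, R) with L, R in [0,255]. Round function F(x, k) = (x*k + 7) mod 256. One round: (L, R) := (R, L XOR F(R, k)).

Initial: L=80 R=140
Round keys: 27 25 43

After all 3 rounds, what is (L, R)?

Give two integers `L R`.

Round 1 (k=27): L=140 R=155
Round 2 (k=25): L=155 R=166
Round 3 (k=43): L=166 R=114

Answer: 166 114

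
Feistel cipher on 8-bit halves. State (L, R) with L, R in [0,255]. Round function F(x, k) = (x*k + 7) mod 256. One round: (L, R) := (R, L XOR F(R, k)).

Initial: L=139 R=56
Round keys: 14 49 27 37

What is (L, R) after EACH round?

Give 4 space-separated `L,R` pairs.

Round 1 (k=14): L=56 R=156
Round 2 (k=49): L=156 R=219
Round 3 (k=27): L=219 R=188
Round 4 (k=37): L=188 R=232

Answer: 56,156 156,219 219,188 188,232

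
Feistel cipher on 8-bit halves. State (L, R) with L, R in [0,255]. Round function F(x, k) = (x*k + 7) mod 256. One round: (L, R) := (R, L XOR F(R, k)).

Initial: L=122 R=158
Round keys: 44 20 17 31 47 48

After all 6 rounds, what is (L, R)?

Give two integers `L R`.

Round 1 (k=44): L=158 R=85
Round 2 (k=20): L=85 R=53
Round 3 (k=17): L=53 R=217
Round 4 (k=31): L=217 R=123
Round 5 (k=47): L=123 R=69
Round 6 (k=48): L=69 R=140

Answer: 69 140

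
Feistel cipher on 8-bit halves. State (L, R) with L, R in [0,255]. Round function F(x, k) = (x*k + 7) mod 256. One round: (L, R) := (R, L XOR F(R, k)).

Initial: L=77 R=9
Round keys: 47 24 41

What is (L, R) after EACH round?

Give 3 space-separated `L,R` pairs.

Answer: 9,227 227,70 70,222

Derivation:
Round 1 (k=47): L=9 R=227
Round 2 (k=24): L=227 R=70
Round 3 (k=41): L=70 R=222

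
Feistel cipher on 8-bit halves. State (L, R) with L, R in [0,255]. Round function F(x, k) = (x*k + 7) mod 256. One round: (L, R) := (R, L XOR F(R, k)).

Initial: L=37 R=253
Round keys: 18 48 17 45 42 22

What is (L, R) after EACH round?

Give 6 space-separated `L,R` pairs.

Round 1 (k=18): L=253 R=244
Round 2 (k=48): L=244 R=58
Round 3 (k=17): L=58 R=21
Round 4 (k=45): L=21 R=130
Round 5 (k=42): L=130 R=78
Round 6 (k=22): L=78 R=57

Answer: 253,244 244,58 58,21 21,130 130,78 78,57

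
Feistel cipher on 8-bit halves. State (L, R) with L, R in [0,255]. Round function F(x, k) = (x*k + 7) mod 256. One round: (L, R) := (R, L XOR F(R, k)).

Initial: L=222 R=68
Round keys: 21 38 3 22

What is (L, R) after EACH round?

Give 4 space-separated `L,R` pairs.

Answer: 68,69 69,1 1,79 79,208

Derivation:
Round 1 (k=21): L=68 R=69
Round 2 (k=38): L=69 R=1
Round 3 (k=3): L=1 R=79
Round 4 (k=22): L=79 R=208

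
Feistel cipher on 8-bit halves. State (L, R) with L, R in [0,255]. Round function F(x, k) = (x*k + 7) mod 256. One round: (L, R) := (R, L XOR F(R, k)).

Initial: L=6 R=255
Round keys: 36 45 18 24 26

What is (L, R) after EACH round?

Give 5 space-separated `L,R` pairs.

Answer: 255,229 229,183 183,0 0,176 176,231

Derivation:
Round 1 (k=36): L=255 R=229
Round 2 (k=45): L=229 R=183
Round 3 (k=18): L=183 R=0
Round 4 (k=24): L=0 R=176
Round 5 (k=26): L=176 R=231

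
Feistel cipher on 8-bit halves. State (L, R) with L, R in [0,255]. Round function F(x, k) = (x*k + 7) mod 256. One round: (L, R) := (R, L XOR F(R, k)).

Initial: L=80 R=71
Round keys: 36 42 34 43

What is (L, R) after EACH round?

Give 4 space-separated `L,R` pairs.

Round 1 (k=36): L=71 R=83
Round 2 (k=42): L=83 R=226
Round 3 (k=34): L=226 R=88
Round 4 (k=43): L=88 R=45

Answer: 71,83 83,226 226,88 88,45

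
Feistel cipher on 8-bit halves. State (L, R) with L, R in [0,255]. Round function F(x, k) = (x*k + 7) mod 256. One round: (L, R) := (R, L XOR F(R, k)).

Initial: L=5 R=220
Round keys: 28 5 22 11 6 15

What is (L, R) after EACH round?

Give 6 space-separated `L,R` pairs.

Answer: 220,18 18,189 189,87 87,121 121,138 138,100

Derivation:
Round 1 (k=28): L=220 R=18
Round 2 (k=5): L=18 R=189
Round 3 (k=22): L=189 R=87
Round 4 (k=11): L=87 R=121
Round 5 (k=6): L=121 R=138
Round 6 (k=15): L=138 R=100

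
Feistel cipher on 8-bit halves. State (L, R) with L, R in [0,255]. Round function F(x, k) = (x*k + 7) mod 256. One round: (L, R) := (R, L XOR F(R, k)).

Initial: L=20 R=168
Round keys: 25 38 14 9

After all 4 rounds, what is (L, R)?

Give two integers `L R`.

Round 1 (k=25): L=168 R=123
Round 2 (k=38): L=123 R=225
Round 3 (k=14): L=225 R=46
Round 4 (k=9): L=46 R=68

Answer: 46 68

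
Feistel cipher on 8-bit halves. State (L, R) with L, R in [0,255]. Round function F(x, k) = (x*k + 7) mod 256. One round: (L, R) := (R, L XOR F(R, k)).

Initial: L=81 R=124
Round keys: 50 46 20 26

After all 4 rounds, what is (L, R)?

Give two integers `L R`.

Round 1 (k=50): L=124 R=110
Round 2 (k=46): L=110 R=183
Round 3 (k=20): L=183 R=61
Round 4 (k=26): L=61 R=142

Answer: 61 142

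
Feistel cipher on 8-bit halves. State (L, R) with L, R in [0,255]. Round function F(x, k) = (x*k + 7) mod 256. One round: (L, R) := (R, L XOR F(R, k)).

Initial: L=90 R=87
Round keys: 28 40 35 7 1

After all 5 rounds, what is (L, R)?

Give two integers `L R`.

Answer: 65 118

Derivation:
Round 1 (k=28): L=87 R=209
Round 2 (k=40): L=209 R=248
Round 3 (k=35): L=248 R=62
Round 4 (k=7): L=62 R=65
Round 5 (k=1): L=65 R=118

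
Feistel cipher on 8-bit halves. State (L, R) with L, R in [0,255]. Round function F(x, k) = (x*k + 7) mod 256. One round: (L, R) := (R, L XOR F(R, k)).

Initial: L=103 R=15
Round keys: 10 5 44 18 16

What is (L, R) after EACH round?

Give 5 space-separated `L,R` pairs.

Round 1 (k=10): L=15 R=250
Round 2 (k=5): L=250 R=230
Round 3 (k=44): L=230 R=117
Round 4 (k=18): L=117 R=167
Round 5 (k=16): L=167 R=2

Answer: 15,250 250,230 230,117 117,167 167,2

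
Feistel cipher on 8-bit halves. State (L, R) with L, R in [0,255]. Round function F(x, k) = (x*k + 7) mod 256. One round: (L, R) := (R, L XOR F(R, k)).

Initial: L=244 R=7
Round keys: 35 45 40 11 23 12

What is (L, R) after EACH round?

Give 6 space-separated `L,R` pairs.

Round 1 (k=35): L=7 R=8
Round 2 (k=45): L=8 R=104
Round 3 (k=40): L=104 R=79
Round 4 (k=11): L=79 R=4
Round 5 (k=23): L=4 R=44
Round 6 (k=12): L=44 R=19

Answer: 7,8 8,104 104,79 79,4 4,44 44,19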